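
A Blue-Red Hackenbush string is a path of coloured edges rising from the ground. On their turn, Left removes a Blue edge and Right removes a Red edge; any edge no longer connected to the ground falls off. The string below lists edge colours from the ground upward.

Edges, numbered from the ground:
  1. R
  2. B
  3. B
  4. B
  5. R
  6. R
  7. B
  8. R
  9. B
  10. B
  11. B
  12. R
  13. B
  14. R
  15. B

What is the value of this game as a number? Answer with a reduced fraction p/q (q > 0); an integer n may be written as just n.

Build g(s[:k]) for k = 1..15, string s = R B B B R R B R B B B R B R B.
1 of 15 · R · max L −∞ · min R 0 -> -1
2 of 15 · RB · max L -1 · min R 0 -> -1/2
3 of 15 · RBB · max L -1/2 · min R 0 -> -1/4
4 of 15 · RBBB · max L -1/4 · min R 0 -> -1/8
5 of 15 · RBBBR · max L -1/4 · min R -1/8 -> -3/16
6 of 15 · RBBBRR · max L -1/4 · min R -3/16 -> -7/32
7 of 15 · RBBBRRB · max L -7/32 · min R -3/16 -> -13/64
8 of 15 · RBBBRRBR · max L -7/32 · min R -13/64 -> -27/128
9 of 15 · RBBBRRBRB · max L -27/128 · min R -13/64 -> -53/256
10 of 15 · RBBBRRBRBB · max L -53/256 · min R -13/64 -> -105/512
11 of 15 · RBBBRRBRBBB · max L -105/512 · min R -13/64 -> -209/1024
12 of 15 · RBBBRRBRBBBR · max L -105/512 · min R -209/1024 -> -419/2048
13 of 15 · RBBBRRBRBBBRB · max L -419/2048 · min R -209/1024 -> -837/4096
14 of 15 · RBBBRRBRBBBRBR · max L -419/2048 · min R -837/4096 -> -1675/8192
15 of 15 · RBBBRRBRBBBRBRB · max L -1675/8192 · min R -837/4096 -> -3349/16384

-3349/16384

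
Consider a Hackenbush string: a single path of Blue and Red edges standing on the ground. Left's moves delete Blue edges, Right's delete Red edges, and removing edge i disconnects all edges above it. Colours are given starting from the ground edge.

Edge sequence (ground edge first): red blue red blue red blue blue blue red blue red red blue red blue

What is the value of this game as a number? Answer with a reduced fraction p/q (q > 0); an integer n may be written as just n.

-10421/16384

val_1 [r]  L=[—]  R=[0]  => -1
val_2 [rb]  L=[-1]  R=[0]  => -1/2
val_3 [rbr]  L=[-1]  R=[-1/2, 0]  => -3/4
val_4 [rbrb]  L=[-1, -3/4]  R=[-1/2, 0]  => -5/8
val_5 [rbrbr]  L=[-1, -3/4]  R=[-5/8, -1/2, 0]  => -11/16
val_6 [rbrbrb]  L=[-1, -3/4, -11/16]  R=[-5/8, -1/2, 0]  => -21/32
val_7 [rbrbrbb]  L=[-1, -3/4, -11/16, -21/32]  R=[-5/8, -1/2, 0]  => -41/64
val_8 [rbrbrbbb]  L=[-1, -3/4, -11/16, -21/32, -41/64]  R=[-5/8, -1/2, 0]  => -81/128
val_9 [rbrbrbbbr]  L=[-1, -3/4, -11/16, -21/32, -41/64]  R=[-81/128, -5/8, -1/2, 0]  => -163/256
val_10 [rbrbrbbbrb]  L=[-1, -3/4, -11/16, -21/32, -41/64, -163/256]  R=[-81/128, -5/8, -1/2, 0]  => -325/512
val_11 [rbrbrbbbrbr]  L=[-1, -3/4, -11/16, -21/32, -41/64, -163/256]  R=[-325/512, -81/128, -5/8, -1/2, 0]  => -651/1024
val_12 [rbrbrbbbrbrr]  L=[-1, -3/4, -11/16, -21/32, -41/64, -163/256]  R=[-651/1024, -325/512, -81/128, -5/8, -1/2, 0]  => -1303/2048
val_13 [rbrbrbbbrbrrb]  L=[-1, -3/4, -11/16, -21/32, -41/64, -163/256, -1303/2048]  R=[-651/1024, -325/512, -81/128, -5/8, -1/2, 0]  => -2605/4096
val_14 [rbrbrbbbrbrrbr]  L=[-1, -3/4, -11/16, -21/32, -41/64, -163/256, -1303/2048]  R=[-2605/4096, -651/1024, -325/512, -81/128, -5/8, -1/2, 0]  => -5211/8192
val_15 [rbrbrbbbrbrrbrb]  L=[-1, -3/4, -11/16, -21/32, -41/64, -163/256, -1303/2048, -5211/8192]  R=[-2605/4096, -651/1024, -325/512, -81/128, -5/8, -1/2, 0]  => -10421/16384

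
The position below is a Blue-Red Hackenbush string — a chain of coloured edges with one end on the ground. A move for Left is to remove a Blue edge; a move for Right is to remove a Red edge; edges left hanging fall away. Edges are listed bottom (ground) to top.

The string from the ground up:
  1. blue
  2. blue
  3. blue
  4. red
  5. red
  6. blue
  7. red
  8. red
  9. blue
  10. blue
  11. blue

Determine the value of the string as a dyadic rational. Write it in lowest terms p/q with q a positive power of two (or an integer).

591/256

edge 1 of 11 (blue): { 0 | none } gives 1
edge 2 of 11 (blue): { 0,1 | none } gives 2
edge 3 of 11 (blue): { 0,1,2 | none } gives 3
edge 4 of 11 (red): { 0,1,2 | 3 } gives 5/2
edge 5 of 11 (red): { 0,1,2 | 5/2,3 } gives 9/4
edge 6 of 11 (blue): { 0,1,2,9/4 | 5/2,3 } gives 19/8
edge 7 of 11 (red): { 0,1,2,9/4 | 19/8,5/2,3 } gives 37/16
edge 8 of 11 (red): { 0,1,2,9/4 | 37/16,19/8,5/2,3 } gives 73/32
edge 9 of 11 (blue): { 0,1,2,9/4,73/32 | 37/16,19/8,5/2,3 } gives 147/64
edge 10 of 11 (blue): { 0,1,2,9/4,73/32,147/64 | 37/16,19/8,5/2,3 } gives 295/128
edge 11 of 11 (blue): { 0,1,2,9/4,73/32,147/64,295/128 | 37/16,19/8,5/2,3 } gives 591/256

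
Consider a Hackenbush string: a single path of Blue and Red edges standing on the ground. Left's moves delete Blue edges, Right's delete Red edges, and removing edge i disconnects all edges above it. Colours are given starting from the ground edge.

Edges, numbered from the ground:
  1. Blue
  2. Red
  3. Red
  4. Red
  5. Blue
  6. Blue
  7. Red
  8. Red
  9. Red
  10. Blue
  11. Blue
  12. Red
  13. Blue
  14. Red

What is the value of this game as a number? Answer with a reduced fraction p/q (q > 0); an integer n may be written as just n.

Build val(s[:k]) for k = 1..14, string s = Blue Red Red Red Blue Blue Red Red Red Blue Blue Red Blue Red.
1 of 14 · B · max L 0 · min R +∞ => 1
2 of 14 · BR · max L 0 · min R 1 => 1/2
3 of 14 · BRR · max L 0 · min R 1/2 => 1/4
4 of 14 · BRRR · max L 0 · min R 1/4 => 1/8
5 of 14 · BRRRB · max L 1/8 · min R 1/4 => 3/16
6 of 14 · BRRRBB · max L 3/16 · min R 1/4 => 7/32
7 of 14 · BRRRBBR · max L 3/16 · min R 7/32 => 13/64
8 of 14 · BRRRBBRR · max L 3/16 · min R 13/64 => 25/128
9 of 14 · BRRRBBRRR · max L 3/16 · min R 25/128 => 49/256
10 of 14 · BRRRBBRRRB · max L 49/256 · min R 25/128 => 99/512
11 of 14 · BRRRBBRRRBB · max L 99/512 · min R 25/128 => 199/1024
12 of 14 · BRRRBBRRRBBR · max L 99/512 · min R 199/1024 => 397/2048
13 of 14 · BRRRBBRRRBBRB · max L 397/2048 · min R 199/1024 => 795/4096
14 of 14 · BRRRBBRRRBBRBR · max L 397/2048 · min R 795/4096 => 1589/8192

1589/8192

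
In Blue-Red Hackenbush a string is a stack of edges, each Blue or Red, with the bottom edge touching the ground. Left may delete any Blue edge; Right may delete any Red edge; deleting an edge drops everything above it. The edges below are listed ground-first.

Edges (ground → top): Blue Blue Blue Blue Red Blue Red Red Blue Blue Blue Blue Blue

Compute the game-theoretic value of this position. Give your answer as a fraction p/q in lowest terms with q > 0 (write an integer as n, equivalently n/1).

Recurse on prefixes of the 13-edge string Blue Blue Blue Blue Red Blue Red Red Blue Blue Blue Blue Blue:
step 1: add Blue to get B; options L={ 0 } R={ · } → 1
step 2: add Blue to get BB; options L={ 0; 1 } R={ · } → 2
step 3: add Blue to get BBB; options L={ 0; 1; 2 } R={ · } → 3
step 4: add Blue to get BBBB; options L={ 0; 1; 2; 3 } R={ · } → 4
step 5: add Red to get BBBBR; options L={ 0; 1; 2; 3 } R={ 4 } → 7/2
step 6: add Blue to get BBBBRB; options L={ 0; 1; 2; 3; 7/2 } R={ 4 } → 15/4
step 7: add Red to get BBBBRBR; options L={ 0; 1; 2; 3; 7/2 } R={ 15/4; 4 } → 29/8
step 8: add Red to get BBBBRBRR; options L={ 0; 1; 2; 3; 7/2 } R={ 29/8; 15/4; 4 } → 57/16
step 9: add Blue to get BBBBRBRRB; options L={ 0; 1; 2; 3; 7/2; 57/16 } R={ 29/8; 15/4; 4 } → 115/32
step 10: add Blue to get BBBBRBRRBB; options L={ 0; 1; 2; 3; 7/2; 57/16; 115/32 } R={ 29/8; 15/4; 4 } → 231/64
step 11: add Blue to get BBBBRBRRBBB; options L={ 0; 1; 2; 3; 7/2; 57/16; 115/32; 231/64 } R={ 29/8; 15/4; 4 } → 463/128
step 12: add Blue to get BBBBRBRRBBBB; options L={ 0; 1; 2; 3; 7/2; 57/16; 115/32; 231/64; 463/128 } R={ 29/8; 15/4; 4 } → 927/256
step 13: add Blue to get BBBBRBRRBBBBB; options L={ 0; 1; 2; 3; 7/2; 57/16; 115/32; 231/64; 463/128; 927/256 } R={ 29/8; 15/4; 4 } → 1855/512

1855/512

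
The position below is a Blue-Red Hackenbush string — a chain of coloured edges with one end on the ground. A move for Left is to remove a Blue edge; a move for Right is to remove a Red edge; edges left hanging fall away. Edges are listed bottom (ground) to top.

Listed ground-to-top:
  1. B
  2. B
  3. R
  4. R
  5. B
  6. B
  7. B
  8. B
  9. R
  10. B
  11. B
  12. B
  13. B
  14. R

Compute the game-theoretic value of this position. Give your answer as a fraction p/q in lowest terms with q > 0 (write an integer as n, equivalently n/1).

6077/4096

value_1 [B]  L=[0]  R=[·]  → 1
value_2 [BB]  L=[0,1]  R=[·]  → 2
value_3 [BBR]  L=[0,1]  R=[2]  → 3/2
value_4 [BBRR]  L=[0,1]  R=[3/2,2]  → 5/4
value_5 [BBRRB]  L=[0,1,5/4]  R=[3/2,2]  → 11/8
value_6 [BBRRBB]  L=[0,1,5/4,11/8]  R=[3/2,2]  → 23/16
value_7 [BBRRBBB]  L=[0,1,5/4,11/8,23/16]  R=[3/2,2]  → 47/32
value_8 [BBRRBBBB]  L=[0,1,5/4,11/8,23/16,47/32]  R=[3/2,2]  → 95/64
value_9 [BBRRBBBBR]  L=[0,1,5/4,11/8,23/16,47/32]  R=[95/64,3/2,2]  → 189/128
value_10 [BBRRBBBBRB]  L=[0,1,5/4,11/8,23/16,47/32,189/128]  R=[95/64,3/2,2]  → 379/256
value_11 [BBRRBBBBRBB]  L=[0,1,5/4,11/8,23/16,47/32,189/128,379/256]  R=[95/64,3/2,2]  → 759/512
value_12 [BBRRBBBBRBBB]  L=[0,1,5/4,11/8,23/16,47/32,189/128,379/256,759/512]  R=[95/64,3/2,2]  → 1519/1024
value_13 [BBRRBBBBRBBBB]  L=[0,1,5/4,11/8,23/16,47/32,189/128,379/256,759/512,1519/1024]  R=[95/64,3/2,2]  → 3039/2048
value_14 [BBRRBBBBRBBBBR]  L=[0,1,5/4,11/8,23/16,47/32,189/128,379/256,759/512,1519/1024]  R=[3039/2048,95/64,3/2,2]  → 6077/4096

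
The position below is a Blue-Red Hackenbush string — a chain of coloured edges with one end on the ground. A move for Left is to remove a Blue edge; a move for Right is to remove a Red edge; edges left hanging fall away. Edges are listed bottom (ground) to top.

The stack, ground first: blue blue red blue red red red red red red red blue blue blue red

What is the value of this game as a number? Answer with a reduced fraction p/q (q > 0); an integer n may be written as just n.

Prefix values for blue blue red blue red red red red red red red blue blue blue red via {L|R} + simplicity:
g(b) = { 0 | · } = 1
g(bb) = { 0, 1 | · } = 2
g(bbr) = { 0, 1 | 2 } = 3/2
g(bbrb) = { 0, 1, 3/2 | 2 } = 7/4
g(bbrbr) = { 0, 1, 3/2 | 7/4, 2 } = 13/8
g(bbrbrr) = { 0, 1, 3/2 | 13/8, 7/4, 2 } = 25/16
g(bbrbrrr) = { 0, 1, 3/2 | 25/16, 13/8, 7/4, 2 } = 49/32
g(bbrbrrrr) = { 0, 1, 3/2 | 49/32, 25/16, 13/8, 7/4, 2 } = 97/64
g(bbrbrrrrr) = { 0, 1, 3/2 | 97/64, 49/32, 25/16, 13/8, 7/4, 2 } = 193/128
g(bbrbrrrrrr) = { 0, 1, 3/2 | 193/128, 97/64, 49/32, 25/16, 13/8, 7/4, 2 } = 385/256
g(bbrbrrrrrrr) = { 0, 1, 3/2 | 385/256, 193/128, 97/64, 49/32, 25/16, 13/8, 7/4, 2 } = 769/512
g(bbrbrrrrrrrb) = { 0, 1, 3/2, 769/512 | 385/256, 193/128, 97/64, 49/32, 25/16, 13/8, 7/4, 2 } = 1539/1024
g(bbrbrrrrrrrbb) = { 0, 1, 3/2, 769/512, 1539/1024 | 385/256, 193/128, 97/64, 49/32, 25/16, 13/8, 7/4, 2 } = 3079/2048
g(bbrbrrrrrrrbbb) = { 0, 1, 3/2, 769/512, 1539/1024, 3079/2048 | 385/256, 193/128, 97/64, 49/32, 25/16, 13/8, 7/4, 2 } = 6159/4096
g(bbrbrrrrrrrbbbr) = { 0, 1, 3/2, 769/512, 1539/1024, 3079/2048 | 6159/4096, 385/256, 193/128, 97/64, 49/32, 25/16, 13/8, 7/4, 2 } = 12317/8192

12317/8192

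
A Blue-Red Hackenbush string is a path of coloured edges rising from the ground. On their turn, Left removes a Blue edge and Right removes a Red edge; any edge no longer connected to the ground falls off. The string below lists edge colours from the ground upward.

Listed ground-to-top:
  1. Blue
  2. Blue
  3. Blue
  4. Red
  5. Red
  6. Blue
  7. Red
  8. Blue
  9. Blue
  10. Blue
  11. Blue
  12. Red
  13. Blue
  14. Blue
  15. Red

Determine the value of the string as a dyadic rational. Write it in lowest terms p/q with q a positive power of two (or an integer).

9709/4096

Build value(s[:k]) for k = 1..15, string s = Blue Blue Blue Red Red Blue Red Blue Blue Blue Blue Red Blue Blue Red.
B: Left { 0 }, Right { · } gives simplest 1
BB: Left { 0,1 }, Right { · } gives simplest 2
BBB: Left { 0,1,2 }, Right { · } gives simplest 3
BBBR: Left { 0,1,2 }, Right { 3 } gives simplest 5/2
BBBRR: Left { 0,1,2 }, Right { 5/2,3 } gives simplest 9/4
BBBRRB: Left { 0,1,2,9/4 }, Right { 5/2,3 } gives simplest 19/8
BBBRRBR: Left { 0,1,2,9/4 }, Right { 19/8,5/2,3 } gives simplest 37/16
BBBRRBRB: Left { 0,1,2,9/4,37/16 }, Right { 19/8,5/2,3 } gives simplest 75/32
BBBRRBRBB: Left { 0,1,2,9/4,37/16,75/32 }, Right { 19/8,5/2,3 } gives simplest 151/64
BBBRRBRBBB: Left { 0,1,2,9/4,37/16,75/32,151/64 }, Right { 19/8,5/2,3 } gives simplest 303/128
BBBRRBRBBBB: Left { 0,1,2,9/4,37/16,75/32,151/64,303/128 }, Right { 19/8,5/2,3 } gives simplest 607/256
BBBRRBRBBBBR: Left { 0,1,2,9/4,37/16,75/32,151/64,303/128 }, Right { 607/256,19/8,5/2,3 } gives simplest 1213/512
BBBRRBRBBBBRB: Left { 0,1,2,9/4,37/16,75/32,151/64,303/128,1213/512 }, Right { 607/256,19/8,5/2,3 } gives simplest 2427/1024
BBBRRBRBBBBRBB: Left { 0,1,2,9/4,37/16,75/32,151/64,303/128,1213/512,2427/1024 }, Right { 607/256,19/8,5/2,3 } gives simplest 4855/2048
BBBRRBRBBBBRBBR: Left { 0,1,2,9/4,37/16,75/32,151/64,303/128,1213/512,2427/1024 }, Right { 4855/2048,607/256,19/8,5/2,3 } gives simplest 9709/4096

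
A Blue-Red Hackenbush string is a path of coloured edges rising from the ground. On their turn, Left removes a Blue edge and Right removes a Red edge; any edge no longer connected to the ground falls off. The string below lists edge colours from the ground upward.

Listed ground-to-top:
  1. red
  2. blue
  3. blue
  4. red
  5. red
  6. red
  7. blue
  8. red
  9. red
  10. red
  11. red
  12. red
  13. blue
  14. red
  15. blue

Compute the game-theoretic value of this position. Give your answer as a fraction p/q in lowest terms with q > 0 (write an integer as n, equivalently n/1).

-7669/16384

Prefix values for red blue blue red red red blue red red red red red blue red blue via {L|R} + simplicity:
edge 1 of 15 (red): { ∅ | 0 } gives -1
edge 2 of 15 (blue): { -1 | 0 } gives -1/2
edge 3 of 15 (blue): { -1, -1/2 | 0 } gives -1/4
edge 4 of 15 (red): { -1, -1/2 | -1/4, 0 } gives -3/8
edge 5 of 15 (red): { -1, -1/2 | -3/8, -1/4, 0 } gives -7/16
edge 6 of 15 (red): { -1, -1/2 | -7/16, -3/8, -1/4, 0 } gives -15/32
edge 7 of 15 (blue): { -1, -1/2, -15/32 | -7/16, -3/8, -1/4, 0 } gives -29/64
edge 8 of 15 (red): { -1, -1/2, -15/32 | -29/64, -7/16, -3/8, -1/4, 0 } gives -59/128
edge 9 of 15 (red): { -1, -1/2, -15/32 | -59/128, -29/64, -7/16, -3/8, -1/4, 0 } gives -119/256
edge 10 of 15 (red): { -1, -1/2, -15/32 | -119/256, -59/128, -29/64, -7/16, -3/8, -1/4, 0 } gives -239/512
edge 11 of 15 (red): { -1, -1/2, -15/32 | -239/512, -119/256, -59/128, -29/64, -7/16, -3/8, -1/4, 0 } gives -479/1024
edge 12 of 15 (red): { -1, -1/2, -15/32 | -479/1024, -239/512, -119/256, -59/128, -29/64, -7/16, -3/8, -1/4, 0 } gives -959/2048
edge 13 of 15 (blue): { -1, -1/2, -15/32, -959/2048 | -479/1024, -239/512, -119/256, -59/128, -29/64, -7/16, -3/8, -1/4, 0 } gives -1917/4096
edge 14 of 15 (red): { -1, -1/2, -15/32, -959/2048 | -1917/4096, -479/1024, -239/512, -119/256, -59/128, -29/64, -7/16, -3/8, -1/4, 0 } gives -3835/8192
edge 15 of 15 (blue): { -1, -1/2, -15/32, -959/2048, -3835/8192 | -1917/4096, -479/1024, -239/512, -119/256, -59/128, -29/64, -7/16, -3/8, -1/4, 0 } gives -7669/16384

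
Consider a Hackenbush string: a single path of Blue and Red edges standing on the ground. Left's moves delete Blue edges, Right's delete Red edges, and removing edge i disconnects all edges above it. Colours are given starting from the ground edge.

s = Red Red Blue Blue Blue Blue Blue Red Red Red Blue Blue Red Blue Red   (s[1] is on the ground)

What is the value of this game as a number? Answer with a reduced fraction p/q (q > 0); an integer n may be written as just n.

Build v(s[:k]) for k = 1..15, string s = Red Red Blue Blue Blue Blue Blue Red Red Red Blue Blue Red Blue Red.
R: Left { · }, Right { 0 } → simplest -1
RR: Left { · }, Right { -1, 0 } → simplest -2
RRB: Left { -2 }, Right { -1, 0 } → simplest -3/2
RRBB: Left { -2, -3/2 }, Right { -1, 0 } → simplest -5/4
RRBBB: Left { -2, -3/2, -5/4 }, Right { -1, 0 } → simplest -9/8
RRBBBB: Left { -2, -3/2, -5/4, -9/8 }, Right { -1, 0 } → simplest -17/16
RRBBBBB: Left { -2, -3/2, -5/4, -9/8, -17/16 }, Right { -1, 0 } → simplest -33/32
RRBBBBBR: Left { -2, -3/2, -5/4, -9/8, -17/16 }, Right { -33/32, -1, 0 } → simplest -67/64
RRBBBBBRR: Left { -2, -3/2, -5/4, -9/8, -17/16 }, Right { -67/64, -33/32, -1, 0 } → simplest -135/128
RRBBBBBRRR: Left { -2, -3/2, -5/4, -9/8, -17/16 }, Right { -135/128, -67/64, -33/32, -1, 0 } → simplest -271/256
RRBBBBBRRRB: Left { -2, -3/2, -5/4, -9/8, -17/16, -271/256 }, Right { -135/128, -67/64, -33/32, -1, 0 } → simplest -541/512
RRBBBBBRRRBB: Left { -2, -3/2, -5/4, -9/8, -17/16, -271/256, -541/512 }, Right { -135/128, -67/64, -33/32, -1, 0 } → simplest -1081/1024
RRBBBBBRRRBBR: Left { -2, -3/2, -5/4, -9/8, -17/16, -271/256, -541/512 }, Right { -1081/1024, -135/128, -67/64, -33/32, -1, 0 } → simplest -2163/2048
RRBBBBBRRRBBRB: Left { -2, -3/2, -5/4, -9/8, -17/16, -271/256, -541/512, -2163/2048 }, Right { -1081/1024, -135/128, -67/64, -33/32, -1, 0 } → simplest -4325/4096
RRBBBBBRRRBBRBR: Left { -2, -3/2, -5/4, -9/8, -17/16, -271/256, -541/512, -2163/2048 }, Right { -4325/4096, -1081/1024, -135/128, -67/64, -33/32, -1, 0 } → simplest -8651/8192

-8651/8192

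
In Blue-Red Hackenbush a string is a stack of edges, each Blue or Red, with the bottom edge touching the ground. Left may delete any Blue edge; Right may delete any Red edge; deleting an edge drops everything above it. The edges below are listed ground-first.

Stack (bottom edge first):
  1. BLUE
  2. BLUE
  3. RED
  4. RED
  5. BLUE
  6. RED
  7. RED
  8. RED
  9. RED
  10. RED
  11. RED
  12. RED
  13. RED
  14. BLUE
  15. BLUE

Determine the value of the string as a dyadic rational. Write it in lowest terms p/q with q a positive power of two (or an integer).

10247/8192

G(B) = { 0 | none } — 1
G(BB) = { 0 1 | none } — 2
G(BBR) = { 0 1 | 2 } — 3/2
G(BBRR) = { 0 1 | 3/2 2 } — 5/4
G(BBRRB) = { 0 1 5/4 | 3/2 2 } — 11/8
G(BBRRBR) = { 0 1 5/4 | 11/8 3/2 2 } — 21/16
G(BBRRBRR) = { 0 1 5/4 | 21/16 11/8 3/2 2 } — 41/32
G(BBRRBRRR) = { 0 1 5/4 | 41/32 21/16 11/8 3/2 2 } — 81/64
G(BBRRBRRRR) = { 0 1 5/4 | 81/64 41/32 21/16 11/8 3/2 2 } — 161/128
G(BBRRBRRRRR) = { 0 1 5/4 | 161/128 81/64 41/32 21/16 11/8 3/2 2 } — 321/256
G(BBRRBRRRRRR) = { 0 1 5/4 | 321/256 161/128 81/64 41/32 21/16 11/8 3/2 2 } — 641/512
G(BBRRBRRRRRRR) = { 0 1 5/4 | 641/512 321/256 161/128 81/64 41/32 21/16 11/8 3/2 2 } — 1281/1024
G(BBRRBRRRRRRRR) = { 0 1 5/4 | 1281/1024 641/512 321/256 161/128 81/64 41/32 21/16 11/8 3/2 2 } — 2561/2048
G(BBRRBRRRRRRRRB) = { 0 1 5/4 2561/2048 | 1281/1024 641/512 321/256 161/128 81/64 41/32 21/16 11/8 3/2 2 } — 5123/4096
G(BBRRBRRRRRRRRBB) = { 0 1 5/4 2561/2048 5123/4096 | 1281/1024 641/512 321/256 161/128 81/64 41/32 21/16 11/8 3/2 2 } — 10247/8192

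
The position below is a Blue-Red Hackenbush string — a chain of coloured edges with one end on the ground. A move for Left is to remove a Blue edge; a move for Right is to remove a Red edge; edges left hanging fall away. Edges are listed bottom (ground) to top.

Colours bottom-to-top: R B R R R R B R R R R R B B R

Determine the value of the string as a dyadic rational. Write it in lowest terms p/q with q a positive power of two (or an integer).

Prefix values for R B R R R R B R R R R R B B R via {L|R} + simplicity:
val_1 [R]  L=[]  R=[0]  = -1
val_2 [RB]  L=[-1]  R=[0]  = -1/2
val_3 [RBR]  L=[-1]  R=[-1/2; 0]  = -3/4
val_4 [RBRR]  L=[-1]  R=[-3/4; -1/2; 0]  = -7/8
val_5 [RBRRR]  L=[-1]  R=[-7/8; -3/4; -1/2; 0]  = -15/16
val_6 [RBRRRR]  L=[-1]  R=[-15/16; -7/8; -3/4; -1/2; 0]  = -31/32
val_7 [RBRRRRB]  L=[-1; -31/32]  R=[-15/16; -7/8; -3/4; -1/2; 0]  = -61/64
val_8 [RBRRRRBR]  L=[-1; -31/32]  R=[-61/64; -15/16; -7/8; -3/4; -1/2; 0]  = -123/128
val_9 [RBRRRRBRR]  L=[-1; -31/32]  R=[-123/128; -61/64; -15/16; -7/8; -3/4; -1/2; 0]  = -247/256
val_10 [RBRRRRBRRR]  L=[-1; -31/32]  R=[-247/256; -123/128; -61/64; -15/16; -7/8; -3/4; -1/2; 0]  = -495/512
val_11 [RBRRRRBRRRR]  L=[-1; -31/32]  R=[-495/512; -247/256; -123/128; -61/64; -15/16; -7/8; -3/4; -1/2; 0]  = -991/1024
val_12 [RBRRRRBRRRRR]  L=[-1; -31/32]  R=[-991/1024; -495/512; -247/256; -123/128; -61/64; -15/16; -7/8; -3/4; -1/2; 0]  = -1983/2048
val_13 [RBRRRRBRRRRRB]  L=[-1; -31/32; -1983/2048]  R=[-991/1024; -495/512; -247/256; -123/128; -61/64; -15/16; -7/8; -3/4; -1/2; 0]  = -3965/4096
val_14 [RBRRRRBRRRRRBB]  L=[-1; -31/32; -1983/2048; -3965/4096]  R=[-991/1024; -495/512; -247/256; -123/128; -61/64; -15/16; -7/8; -3/4; -1/2; 0]  = -7929/8192
val_15 [RBRRRRBRRRRRBBR]  L=[-1; -31/32; -1983/2048; -3965/4096]  R=[-7929/8192; -991/1024; -495/512; -247/256; -123/128; -61/64; -15/16; -7/8; -3/4; -1/2; 0]  = -15859/16384

-15859/16384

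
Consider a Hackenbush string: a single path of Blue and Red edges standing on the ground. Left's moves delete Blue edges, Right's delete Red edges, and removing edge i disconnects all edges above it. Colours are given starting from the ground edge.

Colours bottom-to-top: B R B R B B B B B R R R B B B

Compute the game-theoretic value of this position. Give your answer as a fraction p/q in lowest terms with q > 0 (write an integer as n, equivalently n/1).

12175/16384

Recurse on prefixes of the 15-edge string B R B R B B B B B R R R B B B:
1 of 15 · B · max L 0 · min R +∞ — 1
2 of 15 · BR · max L 0 · min R 1 — 1/2
3 of 15 · BRB · max L 1/2 · min R 1 — 3/4
4 of 15 · BRBR · max L 1/2 · min R 3/4 — 5/8
5 of 15 · BRBRB · max L 5/8 · min R 3/4 — 11/16
6 of 15 · BRBRBB · max L 11/16 · min R 3/4 — 23/32
7 of 15 · BRBRBBB · max L 23/32 · min R 3/4 — 47/64
8 of 15 · BRBRBBBB · max L 47/64 · min R 3/4 — 95/128
9 of 15 · BRBRBBBBB · max L 95/128 · min R 3/4 — 191/256
10 of 15 · BRBRBBBBBR · max L 95/128 · min R 191/256 — 381/512
11 of 15 · BRBRBBBBBRR · max L 95/128 · min R 381/512 — 761/1024
12 of 15 · BRBRBBBBBRRR · max L 95/128 · min R 761/1024 — 1521/2048
13 of 15 · BRBRBBBBBRRRB · max L 1521/2048 · min R 761/1024 — 3043/4096
14 of 15 · BRBRBBBBBRRRBB · max L 3043/4096 · min R 761/1024 — 6087/8192
15 of 15 · BRBRBBBBBRRRBBB · max L 6087/8192 · min R 761/1024 — 12175/16384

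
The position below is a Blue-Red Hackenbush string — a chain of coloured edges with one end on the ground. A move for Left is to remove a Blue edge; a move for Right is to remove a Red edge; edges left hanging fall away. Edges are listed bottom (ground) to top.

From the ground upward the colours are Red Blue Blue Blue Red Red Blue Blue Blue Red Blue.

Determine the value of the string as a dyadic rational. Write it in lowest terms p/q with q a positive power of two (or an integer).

-197/1024

v(R) = { (no moves) | 0 } → -1
v(RB) = { -1 | 0 } → -1/2
v(RBB) = { -1, -1/2 | 0 } → -1/4
v(RBBB) = { -1, -1/2, -1/4 | 0 } → -1/8
v(RBBBR) = { -1, -1/2, -1/4 | -1/8, 0 } → -3/16
v(RBBBRR) = { -1, -1/2, -1/4 | -3/16, -1/8, 0 } → -7/32
v(RBBBRRB) = { -1, -1/2, -1/4, -7/32 | -3/16, -1/8, 0 } → -13/64
v(RBBBRRBB) = { -1, -1/2, -1/4, -7/32, -13/64 | -3/16, -1/8, 0 } → -25/128
v(RBBBRRBBB) = { -1, -1/2, -1/4, -7/32, -13/64, -25/128 | -3/16, -1/8, 0 } → -49/256
v(RBBBRRBBBR) = { -1, -1/2, -1/4, -7/32, -13/64, -25/128 | -49/256, -3/16, -1/8, 0 } → -99/512
v(RBBBRRBBBRB) = { -1, -1/2, -1/4, -7/32, -13/64, -25/128, -99/512 | -49/256, -3/16, -1/8, 0 } → -197/1024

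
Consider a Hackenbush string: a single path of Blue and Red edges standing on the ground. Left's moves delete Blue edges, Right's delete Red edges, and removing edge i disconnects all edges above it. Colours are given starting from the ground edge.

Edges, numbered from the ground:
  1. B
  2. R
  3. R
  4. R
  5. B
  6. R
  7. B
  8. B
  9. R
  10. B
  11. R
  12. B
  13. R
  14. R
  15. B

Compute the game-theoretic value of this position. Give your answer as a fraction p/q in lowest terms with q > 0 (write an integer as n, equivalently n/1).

step 1: add B to get B; options L={ 0 } R={ · } -> 1
step 2: add R to get BR; options L={ 0 } R={ 1 } -> 1/2
step 3: add R to get BRR; options L={ 0 } R={ 1/2; 1 } -> 1/4
step 4: add R to get BRRR; options L={ 0 } R={ 1/4; 1/2; 1 } -> 1/8
step 5: add B to get BRRRB; options L={ 0; 1/8 } R={ 1/4; 1/2; 1 } -> 3/16
step 6: add R to get BRRRBR; options L={ 0; 1/8 } R={ 3/16; 1/4; 1/2; 1 } -> 5/32
step 7: add B to get BRRRBRB; options L={ 0; 1/8; 5/32 } R={ 3/16; 1/4; 1/2; 1 } -> 11/64
step 8: add B to get BRRRBRBB; options L={ 0; 1/8; 5/32; 11/64 } R={ 3/16; 1/4; 1/2; 1 } -> 23/128
step 9: add R to get BRRRBRBBR; options L={ 0; 1/8; 5/32; 11/64 } R={ 23/128; 3/16; 1/4; 1/2; 1 } -> 45/256
step 10: add B to get BRRRBRBBRB; options L={ 0; 1/8; 5/32; 11/64; 45/256 } R={ 23/128; 3/16; 1/4; 1/2; 1 } -> 91/512
step 11: add R to get BRRRBRBBRBR; options L={ 0; 1/8; 5/32; 11/64; 45/256 } R={ 91/512; 23/128; 3/16; 1/4; 1/2; 1 } -> 181/1024
step 12: add B to get BRRRBRBBRBRB; options L={ 0; 1/8; 5/32; 11/64; 45/256; 181/1024 } R={ 91/512; 23/128; 3/16; 1/4; 1/2; 1 } -> 363/2048
step 13: add R to get BRRRBRBBRBRBR; options L={ 0; 1/8; 5/32; 11/64; 45/256; 181/1024 } R={ 363/2048; 91/512; 23/128; 3/16; 1/4; 1/2; 1 } -> 725/4096
step 14: add R to get BRRRBRBBRBRBRR; options L={ 0; 1/8; 5/32; 11/64; 45/256; 181/1024 } R={ 725/4096; 363/2048; 91/512; 23/128; 3/16; 1/4; 1/2; 1 } -> 1449/8192
step 15: add B to get BRRRBRBBRBRBRRB; options L={ 0; 1/8; 5/32; 11/64; 45/256; 181/1024; 1449/8192 } R={ 725/4096; 363/2048; 91/512; 23/128; 3/16; 1/4; 1/2; 1 } -> 2899/16384

2899/16384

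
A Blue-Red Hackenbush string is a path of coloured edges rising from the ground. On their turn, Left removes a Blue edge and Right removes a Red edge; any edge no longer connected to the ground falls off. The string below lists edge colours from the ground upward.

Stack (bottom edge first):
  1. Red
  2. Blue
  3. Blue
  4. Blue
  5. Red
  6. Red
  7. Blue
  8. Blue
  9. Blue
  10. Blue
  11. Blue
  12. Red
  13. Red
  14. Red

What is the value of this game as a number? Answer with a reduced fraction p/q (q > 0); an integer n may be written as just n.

-1551/8192

step 1: add Red to get R; options L={ — } R={ 0 } → -1
step 2: add Blue to get RB; options L={ -1 } R={ 0 } → -1/2
step 3: add Blue to get RBB; options L={ -1 -1/2 } R={ 0 } → -1/4
step 4: add Blue to get RBBB; options L={ -1 -1/2 -1/4 } R={ 0 } → -1/8
step 5: add Red to get RBBBR; options L={ -1 -1/2 -1/4 } R={ -1/8 0 } → -3/16
step 6: add Red to get RBBBRR; options L={ -1 -1/2 -1/4 } R={ -3/16 -1/8 0 } → -7/32
step 7: add Blue to get RBBBRRB; options L={ -1 -1/2 -1/4 -7/32 } R={ -3/16 -1/8 0 } → -13/64
step 8: add Blue to get RBBBRRBB; options L={ -1 -1/2 -1/4 -7/32 -13/64 } R={ -3/16 -1/8 0 } → -25/128
step 9: add Blue to get RBBBRRBBB; options L={ -1 -1/2 -1/4 -7/32 -13/64 -25/128 } R={ -3/16 -1/8 0 } → -49/256
step 10: add Blue to get RBBBRRBBBB; options L={ -1 -1/2 -1/4 -7/32 -13/64 -25/128 -49/256 } R={ -3/16 -1/8 0 } → -97/512
step 11: add Blue to get RBBBRRBBBBB; options L={ -1 -1/2 -1/4 -7/32 -13/64 -25/128 -49/256 -97/512 } R={ -3/16 -1/8 0 } → -193/1024
step 12: add Red to get RBBBRRBBBBBR; options L={ -1 -1/2 -1/4 -7/32 -13/64 -25/128 -49/256 -97/512 } R={ -193/1024 -3/16 -1/8 0 } → -387/2048
step 13: add Red to get RBBBRRBBBBBRR; options L={ -1 -1/2 -1/4 -7/32 -13/64 -25/128 -49/256 -97/512 } R={ -387/2048 -193/1024 -3/16 -1/8 0 } → -775/4096
step 14: add Red to get RBBBRRBBBBBRRR; options L={ -1 -1/2 -1/4 -7/32 -13/64 -25/128 -49/256 -97/512 } R={ -775/4096 -387/2048 -193/1024 -3/16 -1/8 0 } → -1551/8192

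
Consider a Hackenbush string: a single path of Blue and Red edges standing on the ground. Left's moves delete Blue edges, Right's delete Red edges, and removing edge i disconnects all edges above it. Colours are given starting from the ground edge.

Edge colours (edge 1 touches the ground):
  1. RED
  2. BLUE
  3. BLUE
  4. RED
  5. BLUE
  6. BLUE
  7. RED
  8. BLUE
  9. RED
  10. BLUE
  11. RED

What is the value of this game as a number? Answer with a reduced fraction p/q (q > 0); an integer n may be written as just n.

Build value(s[:k]) for k = 1..11, string s = RED BLUE BLUE RED BLUE BLUE RED BLUE RED BLUE RED.
R: Left { none }, Right { 0 } ⇒ simplest -1
RB: Left { -1 }, Right { 0 } ⇒ simplest -1/2
RBB: Left { -1,-1/2 }, Right { 0 } ⇒ simplest -1/4
RBBR: Left { -1,-1/2 }, Right { -1/4,0 } ⇒ simplest -3/8
RBBRB: Left { -1,-1/2,-3/8 }, Right { -1/4,0 } ⇒ simplest -5/16
RBBRBB: Left { -1,-1/2,-3/8,-5/16 }, Right { -1/4,0 } ⇒ simplest -9/32
RBBRBBR: Left { -1,-1/2,-3/8,-5/16 }, Right { -9/32,-1/4,0 } ⇒ simplest -19/64
RBBRBBRB: Left { -1,-1/2,-3/8,-5/16,-19/64 }, Right { -9/32,-1/4,0 } ⇒ simplest -37/128
RBBRBBRBR: Left { -1,-1/2,-3/8,-5/16,-19/64 }, Right { -37/128,-9/32,-1/4,0 } ⇒ simplest -75/256
RBBRBBRBRB: Left { -1,-1/2,-3/8,-5/16,-19/64,-75/256 }, Right { -37/128,-9/32,-1/4,0 } ⇒ simplest -149/512
RBBRBBRBRBR: Left { -1,-1/2,-3/8,-5/16,-19/64,-75/256 }, Right { -149/512,-37/128,-9/32,-1/4,0 } ⇒ simplest -299/1024

-299/1024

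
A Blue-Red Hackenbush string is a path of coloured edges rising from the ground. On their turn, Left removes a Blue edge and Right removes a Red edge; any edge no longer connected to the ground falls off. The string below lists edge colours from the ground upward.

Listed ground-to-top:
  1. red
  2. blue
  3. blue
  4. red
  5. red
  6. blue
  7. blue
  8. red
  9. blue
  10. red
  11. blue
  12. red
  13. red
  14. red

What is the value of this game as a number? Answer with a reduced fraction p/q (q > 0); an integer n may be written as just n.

g_1 [r]  L=[·]  R=[0]  => -1
g_2 [rb]  L=[-1]  R=[0]  => -1/2
g_3 [rbb]  L=[-1; -1/2]  R=[0]  => -1/4
g_4 [rbbr]  L=[-1; -1/2]  R=[-1/4; 0]  => -3/8
g_5 [rbbrr]  L=[-1; -1/2]  R=[-3/8; -1/4; 0]  => -7/16
g_6 [rbbrrb]  L=[-1; -1/2; -7/16]  R=[-3/8; -1/4; 0]  => -13/32
g_7 [rbbrrbb]  L=[-1; -1/2; -7/16; -13/32]  R=[-3/8; -1/4; 0]  => -25/64
g_8 [rbbrrbbr]  L=[-1; -1/2; -7/16; -13/32]  R=[-25/64; -3/8; -1/4; 0]  => -51/128
g_9 [rbbrrbbrb]  L=[-1; -1/2; -7/16; -13/32; -51/128]  R=[-25/64; -3/8; -1/4; 0]  => -101/256
g_10 [rbbrrbbrbr]  L=[-1; -1/2; -7/16; -13/32; -51/128]  R=[-101/256; -25/64; -3/8; -1/4; 0]  => -203/512
g_11 [rbbrrbbrbrb]  L=[-1; -1/2; -7/16; -13/32; -51/128; -203/512]  R=[-101/256; -25/64; -3/8; -1/4; 0]  => -405/1024
g_12 [rbbrrbbrbrbr]  L=[-1; -1/2; -7/16; -13/32; -51/128; -203/512]  R=[-405/1024; -101/256; -25/64; -3/8; -1/4; 0]  => -811/2048
g_13 [rbbrrbbrbrbrr]  L=[-1; -1/2; -7/16; -13/32; -51/128; -203/512]  R=[-811/2048; -405/1024; -101/256; -25/64; -3/8; -1/4; 0]  => -1623/4096
g_14 [rbbrrbbrbrbrrr]  L=[-1; -1/2; -7/16; -13/32; -51/128; -203/512]  R=[-1623/4096; -811/2048; -405/1024; -101/256; -25/64; -3/8; -1/4; 0]  => -3247/8192

-3247/8192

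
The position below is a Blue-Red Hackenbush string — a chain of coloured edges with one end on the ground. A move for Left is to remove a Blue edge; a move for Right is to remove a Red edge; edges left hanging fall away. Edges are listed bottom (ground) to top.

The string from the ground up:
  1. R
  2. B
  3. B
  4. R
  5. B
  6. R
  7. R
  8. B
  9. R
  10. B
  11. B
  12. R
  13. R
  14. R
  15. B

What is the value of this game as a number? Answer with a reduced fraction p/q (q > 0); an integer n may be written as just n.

-5789/16384

Build G(s[:k]) for k = 1..15, string s = R B B R B R R B R B B R R R B.
G_1 [R]  L=[(no moves)]  R=[0]  = -1
G_2 [RB]  L=[-1]  R=[0]  = -1/2
G_3 [RBB]  L=[-1,-1/2]  R=[0]  = -1/4
G_4 [RBBR]  L=[-1,-1/2]  R=[-1/4,0]  = -3/8
G_5 [RBBRB]  L=[-1,-1/2,-3/8]  R=[-1/4,0]  = -5/16
G_6 [RBBRBR]  L=[-1,-1/2,-3/8]  R=[-5/16,-1/4,0]  = -11/32
G_7 [RBBRBRR]  L=[-1,-1/2,-3/8]  R=[-11/32,-5/16,-1/4,0]  = -23/64
G_8 [RBBRBRRB]  L=[-1,-1/2,-3/8,-23/64]  R=[-11/32,-5/16,-1/4,0]  = -45/128
G_9 [RBBRBRRBR]  L=[-1,-1/2,-3/8,-23/64]  R=[-45/128,-11/32,-5/16,-1/4,0]  = -91/256
G_10 [RBBRBRRBRB]  L=[-1,-1/2,-3/8,-23/64,-91/256]  R=[-45/128,-11/32,-5/16,-1/4,0]  = -181/512
G_11 [RBBRBRRBRBB]  L=[-1,-1/2,-3/8,-23/64,-91/256,-181/512]  R=[-45/128,-11/32,-5/16,-1/4,0]  = -361/1024
G_12 [RBBRBRRBRBBR]  L=[-1,-1/2,-3/8,-23/64,-91/256,-181/512]  R=[-361/1024,-45/128,-11/32,-5/16,-1/4,0]  = -723/2048
G_13 [RBBRBRRBRBBRR]  L=[-1,-1/2,-3/8,-23/64,-91/256,-181/512]  R=[-723/2048,-361/1024,-45/128,-11/32,-5/16,-1/4,0]  = -1447/4096
G_14 [RBBRBRRBRBBRRR]  L=[-1,-1/2,-3/8,-23/64,-91/256,-181/512]  R=[-1447/4096,-723/2048,-361/1024,-45/128,-11/32,-5/16,-1/4,0]  = -2895/8192
G_15 [RBBRBRRBRBBRRRB]  L=[-1,-1/2,-3/8,-23/64,-91/256,-181/512,-2895/8192]  R=[-1447/4096,-723/2048,-361/1024,-45/128,-11/32,-5/16,-1/4,0]  = -5789/16384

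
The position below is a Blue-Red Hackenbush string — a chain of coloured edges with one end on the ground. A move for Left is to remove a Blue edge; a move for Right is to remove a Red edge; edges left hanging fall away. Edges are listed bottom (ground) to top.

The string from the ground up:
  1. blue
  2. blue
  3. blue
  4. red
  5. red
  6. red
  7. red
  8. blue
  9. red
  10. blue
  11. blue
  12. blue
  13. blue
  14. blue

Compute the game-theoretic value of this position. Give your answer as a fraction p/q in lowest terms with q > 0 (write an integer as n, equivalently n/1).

1 of 14 · b · max L 0 · min R +∞ ⇒ 1
2 of 14 · bb · max L 1 · min R +∞ ⇒ 2
3 of 14 · bbb · max L 2 · min R +∞ ⇒ 3
4 of 14 · bbbr · max L 2 · min R 3 ⇒ 5/2
5 of 14 · bbbrr · max L 2 · min R 5/2 ⇒ 9/4
6 of 14 · bbbrrr · max L 2 · min R 9/4 ⇒ 17/8
7 of 14 · bbbrrrr · max L 2 · min R 17/8 ⇒ 33/16
8 of 14 · bbbrrrrb · max L 33/16 · min R 17/8 ⇒ 67/32
9 of 14 · bbbrrrrbr · max L 33/16 · min R 67/32 ⇒ 133/64
10 of 14 · bbbrrrrbrb · max L 133/64 · min R 67/32 ⇒ 267/128
11 of 14 · bbbrrrrbrbb · max L 267/128 · min R 67/32 ⇒ 535/256
12 of 14 · bbbrrrrbrbbb · max L 535/256 · min R 67/32 ⇒ 1071/512
13 of 14 · bbbrrrrbrbbbb · max L 1071/512 · min R 67/32 ⇒ 2143/1024
14 of 14 · bbbrrrrbrbbbbb · max L 2143/1024 · min R 67/32 ⇒ 4287/2048

4287/2048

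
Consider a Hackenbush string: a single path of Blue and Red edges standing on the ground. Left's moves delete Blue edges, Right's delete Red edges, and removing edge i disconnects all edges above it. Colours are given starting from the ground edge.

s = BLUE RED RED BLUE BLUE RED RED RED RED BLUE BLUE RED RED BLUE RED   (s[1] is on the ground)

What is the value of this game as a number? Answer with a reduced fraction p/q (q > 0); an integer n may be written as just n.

edge 1 of 15 (BLUE): { 0 | ∅ } -> 1
edge 2 of 15 (RED): { 0 | 1 } -> 1/2
edge 3 of 15 (RED): { 0 | 1/2; 1 } -> 1/4
edge 4 of 15 (BLUE): { 0; 1/4 | 1/2; 1 } -> 3/8
edge 5 of 15 (BLUE): { 0; 1/4; 3/8 | 1/2; 1 } -> 7/16
edge 6 of 15 (RED): { 0; 1/4; 3/8 | 7/16; 1/2; 1 } -> 13/32
edge 7 of 15 (RED): { 0; 1/4; 3/8 | 13/32; 7/16; 1/2; 1 } -> 25/64
edge 8 of 15 (RED): { 0; 1/4; 3/8 | 25/64; 13/32; 7/16; 1/2; 1 } -> 49/128
edge 9 of 15 (RED): { 0; 1/4; 3/8 | 49/128; 25/64; 13/32; 7/16; 1/2; 1 } -> 97/256
edge 10 of 15 (BLUE): { 0; 1/4; 3/8; 97/256 | 49/128; 25/64; 13/32; 7/16; 1/2; 1 } -> 195/512
edge 11 of 15 (BLUE): { 0; 1/4; 3/8; 97/256; 195/512 | 49/128; 25/64; 13/32; 7/16; 1/2; 1 } -> 391/1024
edge 12 of 15 (RED): { 0; 1/4; 3/8; 97/256; 195/512 | 391/1024; 49/128; 25/64; 13/32; 7/16; 1/2; 1 } -> 781/2048
edge 13 of 15 (RED): { 0; 1/4; 3/8; 97/256; 195/512 | 781/2048; 391/1024; 49/128; 25/64; 13/32; 7/16; 1/2; 1 } -> 1561/4096
edge 14 of 15 (BLUE): { 0; 1/4; 3/8; 97/256; 195/512; 1561/4096 | 781/2048; 391/1024; 49/128; 25/64; 13/32; 7/16; 1/2; 1 } -> 3123/8192
edge 15 of 15 (RED): { 0; 1/4; 3/8; 97/256; 195/512; 1561/4096 | 3123/8192; 781/2048; 391/1024; 49/128; 25/64; 13/32; 7/16; 1/2; 1 } -> 6245/16384

6245/16384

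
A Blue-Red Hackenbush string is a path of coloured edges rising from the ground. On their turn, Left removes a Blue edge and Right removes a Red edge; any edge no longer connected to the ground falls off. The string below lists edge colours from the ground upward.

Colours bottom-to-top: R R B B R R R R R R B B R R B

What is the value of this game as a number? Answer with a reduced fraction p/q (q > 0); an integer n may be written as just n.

-12237/8192

1 of 15 · R · max L −∞ · min R 0 ⇒ -1
2 of 15 · RR · max L −∞ · min R -1 ⇒ -2
3 of 15 · RRB · max L -2 · min R -1 ⇒ -3/2
4 of 15 · RRBB · max L -3/2 · min R -1 ⇒ -5/4
5 of 15 · RRBBR · max L -3/2 · min R -5/4 ⇒ -11/8
6 of 15 · RRBBRR · max L -3/2 · min R -11/8 ⇒ -23/16
7 of 15 · RRBBRRR · max L -3/2 · min R -23/16 ⇒ -47/32
8 of 15 · RRBBRRRR · max L -3/2 · min R -47/32 ⇒ -95/64
9 of 15 · RRBBRRRRR · max L -3/2 · min R -95/64 ⇒ -191/128
10 of 15 · RRBBRRRRRR · max L -3/2 · min R -191/128 ⇒ -383/256
11 of 15 · RRBBRRRRRRB · max L -383/256 · min R -191/128 ⇒ -765/512
12 of 15 · RRBBRRRRRRBB · max L -765/512 · min R -191/128 ⇒ -1529/1024
13 of 15 · RRBBRRRRRRBBR · max L -765/512 · min R -1529/1024 ⇒ -3059/2048
14 of 15 · RRBBRRRRRRBBRR · max L -765/512 · min R -3059/2048 ⇒ -6119/4096
15 of 15 · RRBBRRRRRRBBRRB · max L -6119/4096 · min R -3059/2048 ⇒ -12237/8192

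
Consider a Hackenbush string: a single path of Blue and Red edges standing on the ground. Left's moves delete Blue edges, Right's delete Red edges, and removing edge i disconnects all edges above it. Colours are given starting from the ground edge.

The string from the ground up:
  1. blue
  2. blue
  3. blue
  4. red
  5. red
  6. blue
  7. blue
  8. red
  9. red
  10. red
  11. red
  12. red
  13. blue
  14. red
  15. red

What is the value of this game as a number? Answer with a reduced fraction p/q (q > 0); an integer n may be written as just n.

1 of 15 · b · max L 0 · min R +∞ → 1
2 of 15 · bb · max L 1 · min R +∞ → 2
3 of 15 · bbb · max L 2 · min R +∞ → 3
4 of 15 · bbbr · max L 2 · min R 3 → 5/2
5 of 15 · bbbrr · max L 2 · min R 5/2 → 9/4
6 of 15 · bbbrrb · max L 9/4 · min R 5/2 → 19/8
7 of 15 · bbbrrbb · max L 19/8 · min R 5/2 → 39/16
8 of 15 · bbbrrbbr · max L 19/8 · min R 39/16 → 77/32
9 of 15 · bbbrrbbrr · max L 19/8 · min R 77/32 → 153/64
10 of 15 · bbbrrbbrrr · max L 19/8 · min R 153/64 → 305/128
11 of 15 · bbbrrbbrrrr · max L 19/8 · min R 305/128 → 609/256
12 of 15 · bbbrrbbrrrrr · max L 19/8 · min R 609/256 → 1217/512
13 of 15 · bbbrrbbrrrrrb · max L 1217/512 · min R 609/256 → 2435/1024
14 of 15 · bbbrrbbrrrrrbr · max L 1217/512 · min R 2435/1024 → 4869/2048
15 of 15 · bbbrrbbrrrrrbrr · max L 1217/512 · min R 4869/2048 → 9737/4096

9737/4096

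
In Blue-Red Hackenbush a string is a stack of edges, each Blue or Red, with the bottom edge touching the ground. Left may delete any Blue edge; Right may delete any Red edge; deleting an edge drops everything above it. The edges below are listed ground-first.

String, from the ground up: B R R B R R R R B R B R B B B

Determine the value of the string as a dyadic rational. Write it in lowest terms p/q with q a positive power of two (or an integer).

4271/16384

Prefix values for B R R B R R R R B R B R B B B via {L|R} + simplicity:
edge 1 of 15 (B): { 0 | — } -> 1
edge 2 of 15 (R): { 0 | 1 } -> 1/2
edge 3 of 15 (R): { 0 | 1/2 1 } -> 1/4
edge 4 of 15 (B): { 0 1/4 | 1/2 1 } -> 3/8
edge 5 of 15 (R): { 0 1/4 | 3/8 1/2 1 } -> 5/16
edge 6 of 15 (R): { 0 1/4 | 5/16 3/8 1/2 1 } -> 9/32
edge 7 of 15 (R): { 0 1/4 | 9/32 5/16 3/8 1/2 1 } -> 17/64
edge 8 of 15 (R): { 0 1/4 | 17/64 9/32 5/16 3/8 1/2 1 } -> 33/128
edge 9 of 15 (B): { 0 1/4 33/128 | 17/64 9/32 5/16 3/8 1/2 1 } -> 67/256
edge 10 of 15 (R): { 0 1/4 33/128 | 67/256 17/64 9/32 5/16 3/8 1/2 1 } -> 133/512
edge 11 of 15 (B): { 0 1/4 33/128 133/512 | 67/256 17/64 9/32 5/16 3/8 1/2 1 } -> 267/1024
edge 12 of 15 (R): { 0 1/4 33/128 133/512 | 267/1024 67/256 17/64 9/32 5/16 3/8 1/2 1 } -> 533/2048
edge 13 of 15 (B): { 0 1/4 33/128 133/512 533/2048 | 267/1024 67/256 17/64 9/32 5/16 3/8 1/2 1 } -> 1067/4096
edge 14 of 15 (B): { 0 1/4 33/128 133/512 533/2048 1067/4096 | 267/1024 67/256 17/64 9/32 5/16 3/8 1/2 1 } -> 2135/8192
edge 15 of 15 (B): { 0 1/4 33/128 133/512 533/2048 1067/4096 2135/8192 | 267/1024 67/256 17/64 9/32 5/16 3/8 1/2 1 } -> 4271/16384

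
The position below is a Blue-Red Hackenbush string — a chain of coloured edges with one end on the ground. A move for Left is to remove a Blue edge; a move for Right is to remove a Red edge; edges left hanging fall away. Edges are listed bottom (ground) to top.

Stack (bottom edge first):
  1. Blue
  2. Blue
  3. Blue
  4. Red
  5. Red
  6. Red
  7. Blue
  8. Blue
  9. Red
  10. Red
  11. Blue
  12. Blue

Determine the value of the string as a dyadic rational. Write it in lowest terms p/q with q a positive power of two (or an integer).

1127/512

Recurse on prefixes of the 12-edge string Blue Blue Blue Red Red Red Blue Blue Red Red Blue Blue:
step 1: add Blue to get B; options L={ 0 } R={ none } so 1
step 2: add Blue to get BB; options L={ 0, 1 } R={ none } so 2
step 3: add Blue to get BBB; options L={ 0, 1, 2 } R={ none } so 3
step 4: add Red to get BBBR; options L={ 0, 1, 2 } R={ 3 } so 5/2
step 5: add Red to get BBBRR; options L={ 0, 1, 2 } R={ 5/2, 3 } so 9/4
step 6: add Red to get BBBRRR; options L={ 0, 1, 2 } R={ 9/4, 5/2, 3 } so 17/8
step 7: add Blue to get BBBRRRB; options L={ 0, 1, 2, 17/8 } R={ 9/4, 5/2, 3 } so 35/16
step 8: add Blue to get BBBRRRBB; options L={ 0, 1, 2, 17/8, 35/16 } R={ 9/4, 5/2, 3 } so 71/32
step 9: add Red to get BBBRRRBBR; options L={ 0, 1, 2, 17/8, 35/16 } R={ 71/32, 9/4, 5/2, 3 } so 141/64
step 10: add Red to get BBBRRRBBRR; options L={ 0, 1, 2, 17/8, 35/16 } R={ 141/64, 71/32, 9/4, 5/2, 3 } so 281/128
step 11: add Blue to get BBBRRRBBRRB; options L={ 0, 1, 2, 17/8, 35/16, 281/128 } R={ 141/64, 71/32, 9/4, 5/2, 3 } so 563/256
step 12: add Blue to get BBBRRRBBRRBB; options L={ 0, 1, 2, 17/8, 35/16, 281/128, 563/256 } R={ 141/64, 71/32, 9/4, 5/2, 3 } so 1127/512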